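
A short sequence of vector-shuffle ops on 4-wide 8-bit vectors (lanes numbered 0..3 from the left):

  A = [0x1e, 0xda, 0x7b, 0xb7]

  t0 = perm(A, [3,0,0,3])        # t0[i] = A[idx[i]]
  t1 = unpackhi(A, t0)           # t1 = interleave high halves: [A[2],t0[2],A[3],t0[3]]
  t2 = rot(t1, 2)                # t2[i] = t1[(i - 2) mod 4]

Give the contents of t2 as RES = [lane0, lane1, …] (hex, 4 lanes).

→ t0 |b7|1e|1e|b7|
→ t1 |7b|1e|b7|b7|
→ t2 |b7|b7|7b|1e|

RES = [0xb7, 0xb7, 0x7b, 0x1e]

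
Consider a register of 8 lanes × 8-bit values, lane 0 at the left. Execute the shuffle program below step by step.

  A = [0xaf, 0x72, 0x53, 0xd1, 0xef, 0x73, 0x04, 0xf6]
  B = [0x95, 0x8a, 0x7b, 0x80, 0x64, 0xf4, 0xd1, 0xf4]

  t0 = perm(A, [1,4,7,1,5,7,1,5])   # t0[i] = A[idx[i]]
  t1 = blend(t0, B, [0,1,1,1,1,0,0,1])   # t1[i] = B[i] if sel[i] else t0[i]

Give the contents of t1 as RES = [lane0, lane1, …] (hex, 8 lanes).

RES = [ 0x72  0x8a  0x7b  0x80  0x64  0xf6  0x72  0xf4 ]

→ t0 |72|ef|f6|72|73|f6|72|73|
→ t1 |72|8a|7b|80|64|f6|72|f4|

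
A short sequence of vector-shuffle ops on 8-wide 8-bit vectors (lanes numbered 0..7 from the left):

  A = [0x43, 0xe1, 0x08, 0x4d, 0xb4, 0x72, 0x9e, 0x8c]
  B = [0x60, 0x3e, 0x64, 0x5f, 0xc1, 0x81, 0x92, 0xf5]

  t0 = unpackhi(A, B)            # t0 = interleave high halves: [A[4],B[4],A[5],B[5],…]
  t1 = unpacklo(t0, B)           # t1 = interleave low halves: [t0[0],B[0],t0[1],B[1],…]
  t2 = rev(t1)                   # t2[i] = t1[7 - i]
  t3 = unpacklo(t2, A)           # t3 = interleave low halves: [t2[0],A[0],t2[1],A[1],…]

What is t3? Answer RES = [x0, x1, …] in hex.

RES = [ 0x5f  0x43  0x81  0xe1  0x64  0x08  0x72  0x4d ]

  t0: b4 c1 72 81 9e 92 8c f5
  t1: b4 60 c1 3e 72 64 81 5f
  t2: 5f 81 64 72 3e c1 60 b4
  t3: 5f 43 81 e1 64 08 72 4d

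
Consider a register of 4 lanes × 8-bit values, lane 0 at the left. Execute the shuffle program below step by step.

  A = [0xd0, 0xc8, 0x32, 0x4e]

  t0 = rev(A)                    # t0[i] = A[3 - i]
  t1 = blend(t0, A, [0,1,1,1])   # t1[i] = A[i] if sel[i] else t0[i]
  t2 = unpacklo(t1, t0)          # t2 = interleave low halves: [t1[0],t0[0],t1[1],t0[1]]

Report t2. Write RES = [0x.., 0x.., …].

  t0: 4e 32 c8 d0
  t1: 4e c8 32 4e
  t2: 4e 4e c8 32

RES = [ 0x4e  0x4e  0xc8  0x32 ]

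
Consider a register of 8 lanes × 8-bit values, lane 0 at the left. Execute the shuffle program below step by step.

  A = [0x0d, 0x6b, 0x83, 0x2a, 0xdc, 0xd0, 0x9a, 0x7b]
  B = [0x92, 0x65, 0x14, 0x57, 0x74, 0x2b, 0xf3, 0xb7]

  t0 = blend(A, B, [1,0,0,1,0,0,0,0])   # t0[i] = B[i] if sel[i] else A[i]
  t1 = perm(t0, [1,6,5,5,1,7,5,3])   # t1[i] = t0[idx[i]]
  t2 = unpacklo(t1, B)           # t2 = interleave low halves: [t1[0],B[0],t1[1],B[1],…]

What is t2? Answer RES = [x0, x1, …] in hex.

  t0: 92 6b 83 57 dc d0 9a 7b
  t1: 6b 9a d0 d0 6b 7b d0 57
  t2: 6b 92 9a 65 d0 14 d0 57

RES = [ 0x6b  0x92  0x9a  0x65  0xd0  0x14  0xd0  0x57 ]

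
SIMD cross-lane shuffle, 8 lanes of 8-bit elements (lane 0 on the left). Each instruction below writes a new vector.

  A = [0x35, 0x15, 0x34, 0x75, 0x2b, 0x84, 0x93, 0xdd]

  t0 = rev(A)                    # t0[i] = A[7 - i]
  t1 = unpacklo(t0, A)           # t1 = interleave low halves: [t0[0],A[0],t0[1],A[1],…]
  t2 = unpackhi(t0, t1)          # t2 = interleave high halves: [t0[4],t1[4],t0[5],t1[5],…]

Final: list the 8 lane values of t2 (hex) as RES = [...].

RES = [0x75, 0x84, 0x34, 0x34, 0x15, 0x2b, 0x35, 0x75]

  t0: dd 93 84 2b 75 34 15 35
  t1: dd 35 93 15 84 34 2b 75
  t2: 75 84 34 34 15 2b 35 75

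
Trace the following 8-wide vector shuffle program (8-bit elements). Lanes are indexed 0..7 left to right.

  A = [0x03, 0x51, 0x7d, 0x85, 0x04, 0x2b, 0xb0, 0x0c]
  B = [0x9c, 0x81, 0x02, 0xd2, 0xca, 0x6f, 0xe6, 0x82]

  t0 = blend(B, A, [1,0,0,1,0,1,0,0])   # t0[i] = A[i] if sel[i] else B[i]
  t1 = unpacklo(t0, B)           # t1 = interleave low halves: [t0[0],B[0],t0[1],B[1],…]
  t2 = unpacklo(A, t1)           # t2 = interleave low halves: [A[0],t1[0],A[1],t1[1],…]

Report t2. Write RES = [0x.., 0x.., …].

  t0: 03 81 02 85 ca 2b e6 82
  t1: 03 9c 81 81 02 02 85 d2
  t2: 03 03 51 9c 7d 81 85 81

RES = [0x03, 0x03, 0x51, 0x9c, 0x7d, 0x81, 0x85, 0x81]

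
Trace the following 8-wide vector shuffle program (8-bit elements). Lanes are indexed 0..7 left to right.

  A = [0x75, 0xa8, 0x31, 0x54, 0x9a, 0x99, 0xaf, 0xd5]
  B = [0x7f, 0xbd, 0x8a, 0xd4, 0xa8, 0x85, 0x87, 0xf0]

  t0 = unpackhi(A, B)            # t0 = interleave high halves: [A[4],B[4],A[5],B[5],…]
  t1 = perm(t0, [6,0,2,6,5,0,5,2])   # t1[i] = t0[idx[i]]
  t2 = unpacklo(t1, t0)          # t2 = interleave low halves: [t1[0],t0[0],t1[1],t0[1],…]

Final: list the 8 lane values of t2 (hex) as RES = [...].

  t0: 9a a8 99 85 af 87 d5 f0
  t1: d5 9a 99 d5 87 9a 87 99
  t2: d5 9a 9a a8 99 99 d5 85

RES = [ 0xd5  0x9a  0x9a  0xa8  0x99  0x99  0xd5  0x85 ]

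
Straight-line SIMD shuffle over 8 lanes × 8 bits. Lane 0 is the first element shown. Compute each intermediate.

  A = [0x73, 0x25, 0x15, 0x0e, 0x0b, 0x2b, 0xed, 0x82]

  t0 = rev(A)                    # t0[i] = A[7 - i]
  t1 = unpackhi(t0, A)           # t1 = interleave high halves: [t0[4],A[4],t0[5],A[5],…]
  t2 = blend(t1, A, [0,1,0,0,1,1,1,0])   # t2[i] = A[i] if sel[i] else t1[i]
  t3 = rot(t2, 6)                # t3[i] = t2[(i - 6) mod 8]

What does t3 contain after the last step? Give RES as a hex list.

RES = [ 0x15  0x2b  0x0b  0x2b  0xed  0x82  0x0e  0x25 ]

→ t0 |82|ed|2b|0b|0e|15|25|73|
→ t1 |0e|0b|15|2b|25|ed|73|82|
→ t2 |0e|25|15|2b|0b|2b|ed|82|
→ t3 |15|2b|0b|2b|ed|82|0e|25|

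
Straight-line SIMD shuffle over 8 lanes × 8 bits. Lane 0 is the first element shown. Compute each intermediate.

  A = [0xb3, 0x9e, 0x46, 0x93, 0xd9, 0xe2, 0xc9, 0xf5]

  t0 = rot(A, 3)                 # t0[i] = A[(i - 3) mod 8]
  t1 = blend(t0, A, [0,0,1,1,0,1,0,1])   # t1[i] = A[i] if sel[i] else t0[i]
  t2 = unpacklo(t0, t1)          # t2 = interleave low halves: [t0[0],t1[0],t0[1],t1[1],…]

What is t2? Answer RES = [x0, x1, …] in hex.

RES = [0xe2, 0xe2, 0xc9, 0xc9, 0xf5, 0x46, 0xb3, 0x93]

  t0: e2 c9 f5 b3 9e 46 93 d9
  t1: e2 c9 46 93 9e e2 93 f5
  t2: e2 e2 c9 c9 f5 46 b3 93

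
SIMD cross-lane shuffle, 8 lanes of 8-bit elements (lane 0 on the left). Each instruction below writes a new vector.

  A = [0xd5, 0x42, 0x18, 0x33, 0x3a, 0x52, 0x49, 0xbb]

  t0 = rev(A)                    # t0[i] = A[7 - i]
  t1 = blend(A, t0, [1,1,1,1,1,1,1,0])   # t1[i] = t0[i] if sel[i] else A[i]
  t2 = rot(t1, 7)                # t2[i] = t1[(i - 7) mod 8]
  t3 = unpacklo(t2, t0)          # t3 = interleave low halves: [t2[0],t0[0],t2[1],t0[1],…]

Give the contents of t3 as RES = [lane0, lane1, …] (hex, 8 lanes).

RES = [ 0x49  0xbb  0x52  0x49  0x3a  0x52  0x33  0x3a ]

→ t0 |bb|49|52|3a|33|18|42|d5|
→ t1 |bb|49|52|3a|33|18|42|bb|
→ t2 |49|52|3a|33|18|42|bb|bb|
→ t3 |49|bb|52|49|3a|52|33|3a|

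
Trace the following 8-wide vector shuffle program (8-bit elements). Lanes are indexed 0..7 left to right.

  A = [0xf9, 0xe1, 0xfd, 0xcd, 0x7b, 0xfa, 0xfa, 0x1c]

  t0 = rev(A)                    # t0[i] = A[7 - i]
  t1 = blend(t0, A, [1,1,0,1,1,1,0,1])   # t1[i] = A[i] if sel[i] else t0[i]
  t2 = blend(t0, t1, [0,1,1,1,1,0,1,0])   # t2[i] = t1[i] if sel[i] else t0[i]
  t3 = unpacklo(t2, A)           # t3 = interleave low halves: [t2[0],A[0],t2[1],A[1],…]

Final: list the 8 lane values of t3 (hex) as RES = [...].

  t0: 1c fa fa 7b cd fd e1 f9
  t1: f9 e1 fa cd 7b fa e1 1c
  t2: 1c e1 fa cd 7b fd e1 f9
  t3: 1c f9 e1 e1 fa fd cd cd

RES = [0x1c, 0xf9, 0xe1, 0xe1, 0xfa, 0xfd, 0xcd, 0xcd]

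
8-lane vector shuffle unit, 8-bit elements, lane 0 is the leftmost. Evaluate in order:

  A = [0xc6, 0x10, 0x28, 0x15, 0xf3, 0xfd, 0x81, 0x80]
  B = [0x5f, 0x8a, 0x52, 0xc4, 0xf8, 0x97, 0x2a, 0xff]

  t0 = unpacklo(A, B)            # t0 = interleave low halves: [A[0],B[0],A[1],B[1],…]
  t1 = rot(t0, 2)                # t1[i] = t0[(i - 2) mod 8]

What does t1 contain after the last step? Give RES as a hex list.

RES = [ 0x15  0xc4  0xc6  0x5f  0x10  0x8a  0x28  0x52 ]

t0 = [0xc6, 0x5f, 0x10, 0x8a, 0x28, 0x52, 0x15, 0xc4]
t1 = [0x15, 0xc4, 0xc6, 0x5f, 0x10, 0x8a, 0x28, 0x52]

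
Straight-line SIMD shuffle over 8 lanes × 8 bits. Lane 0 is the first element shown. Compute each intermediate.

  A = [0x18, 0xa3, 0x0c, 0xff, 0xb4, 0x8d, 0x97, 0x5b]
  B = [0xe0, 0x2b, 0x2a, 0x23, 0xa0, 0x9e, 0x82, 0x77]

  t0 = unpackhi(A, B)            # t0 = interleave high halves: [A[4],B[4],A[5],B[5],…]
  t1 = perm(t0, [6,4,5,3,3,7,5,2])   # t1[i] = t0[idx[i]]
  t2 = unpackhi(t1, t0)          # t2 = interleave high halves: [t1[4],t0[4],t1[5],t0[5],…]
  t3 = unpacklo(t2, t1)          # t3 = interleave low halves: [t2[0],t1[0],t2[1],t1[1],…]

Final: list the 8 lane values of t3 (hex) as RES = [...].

  t0: b4 a0 8d 9e 97 82 5b 77
  t1: 5b 97 82 9e 9e 77 82 8d
  t2: 9e 97 77 82 82 5b 8d 77
  t3: 9e 5b 97 97 77 82 82 9e

RES = [0x9e, 0x5b, 0x97, 0x97, 0x77, 0x82, 0x82, 0x9e]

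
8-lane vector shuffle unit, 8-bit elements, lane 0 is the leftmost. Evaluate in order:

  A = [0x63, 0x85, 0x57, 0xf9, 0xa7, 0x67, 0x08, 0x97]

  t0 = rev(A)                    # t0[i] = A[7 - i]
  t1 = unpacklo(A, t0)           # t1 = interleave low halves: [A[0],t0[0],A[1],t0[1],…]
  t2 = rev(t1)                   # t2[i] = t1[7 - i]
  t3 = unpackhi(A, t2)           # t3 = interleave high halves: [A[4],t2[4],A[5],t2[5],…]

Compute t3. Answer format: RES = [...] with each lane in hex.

RES = [0xa7, 0x08, 0x67, 0x85, 0x08, 0x97, 0x97, 0x63]

t0 = [0x97, 0x08, 0x67, 0xa7, 0xf9, 0x57, 0x85, 0x63]
t1 = [0x63, 0x97, 0x85, 0x08, 0x57, 0x67, 0xf9, 0xa7]
t2 = [0xa7, 0xf9, 0x67, 0x57, 0x08, 0x85, 0x97, 0x63]
t3 = [0xa7, 0x08, 0x67, 0x85, 0x08, 0x97, 0x97, 0x63]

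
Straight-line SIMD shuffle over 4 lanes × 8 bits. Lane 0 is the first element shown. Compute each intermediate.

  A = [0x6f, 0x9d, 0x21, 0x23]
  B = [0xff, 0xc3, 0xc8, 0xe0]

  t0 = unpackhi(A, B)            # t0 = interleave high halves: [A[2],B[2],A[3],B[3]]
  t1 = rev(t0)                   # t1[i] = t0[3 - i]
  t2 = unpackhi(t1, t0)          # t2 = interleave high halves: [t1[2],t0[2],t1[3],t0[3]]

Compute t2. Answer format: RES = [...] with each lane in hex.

t0 = [0x21, 0xc8, 0x23, 0xe0]
t1 = [0xe0, 0x23, 0xc8, 0x21]
t2 = [0xc8, 0x23, 0x21, 0xe0]

RES = [0xc8, 0x23, 0x21, 0xe0]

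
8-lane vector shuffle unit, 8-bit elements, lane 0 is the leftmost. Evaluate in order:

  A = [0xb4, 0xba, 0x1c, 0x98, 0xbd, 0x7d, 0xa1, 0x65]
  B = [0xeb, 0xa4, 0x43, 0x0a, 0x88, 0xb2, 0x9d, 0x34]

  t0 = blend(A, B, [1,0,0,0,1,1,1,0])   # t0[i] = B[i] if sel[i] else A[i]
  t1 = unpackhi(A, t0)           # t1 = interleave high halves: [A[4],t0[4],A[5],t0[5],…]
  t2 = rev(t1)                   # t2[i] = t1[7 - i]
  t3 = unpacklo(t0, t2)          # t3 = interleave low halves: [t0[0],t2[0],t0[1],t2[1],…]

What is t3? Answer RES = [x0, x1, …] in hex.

RES = [ 0xeb  0x65  0xba  0x65  0x1c  0x9d  0x98  0xa1 ]

t0 = [0xeb, 0xba, 0x1c, 0x98, 0x88, 0xb2, 0x9d, 0x65]
t1 = [0xbd, 0x88, 0x7d, 0xb2, 0xa1, 0x9d, 0x65, 0x65]
t2 = [0x65, 0x65, 0x9d, 0xa1, 0xb2, 0x7d, 0x88, 0xbd]
t3 = [0xeb, 0x65, 0xba, 0x65, 0x1c, 0x9d, 0x98, 0xa1]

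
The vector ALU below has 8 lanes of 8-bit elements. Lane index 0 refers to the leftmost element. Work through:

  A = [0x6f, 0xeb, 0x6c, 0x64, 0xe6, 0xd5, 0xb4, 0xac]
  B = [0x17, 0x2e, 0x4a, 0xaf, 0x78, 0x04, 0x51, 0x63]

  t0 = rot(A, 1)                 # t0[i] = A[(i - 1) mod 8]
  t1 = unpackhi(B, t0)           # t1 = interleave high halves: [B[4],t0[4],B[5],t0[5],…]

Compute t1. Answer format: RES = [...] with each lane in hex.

RES = [ 0x78  0x64  0x04  0xe6  0x51  0xd5  0x63  0xb4 ]

→ t0 |ac|6f|eb|6c|64|e6|d5|b4|
→ t1 |78|64|04|e6|51|d5|63|b4|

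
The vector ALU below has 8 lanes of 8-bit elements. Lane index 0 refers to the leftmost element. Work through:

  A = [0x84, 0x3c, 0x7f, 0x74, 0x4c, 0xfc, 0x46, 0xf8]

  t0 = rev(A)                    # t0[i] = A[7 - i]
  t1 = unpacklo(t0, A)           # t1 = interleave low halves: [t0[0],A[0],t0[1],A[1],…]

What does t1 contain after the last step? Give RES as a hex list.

  t0: f8 46 fc 4c 74 7f 3c 84
  t1: f8 84 46 3c fc 7f 4c 74

RES = [ 0xf8  0x84  0x46  0x3c  0xfc  0x7f  0x4c  0x74 ]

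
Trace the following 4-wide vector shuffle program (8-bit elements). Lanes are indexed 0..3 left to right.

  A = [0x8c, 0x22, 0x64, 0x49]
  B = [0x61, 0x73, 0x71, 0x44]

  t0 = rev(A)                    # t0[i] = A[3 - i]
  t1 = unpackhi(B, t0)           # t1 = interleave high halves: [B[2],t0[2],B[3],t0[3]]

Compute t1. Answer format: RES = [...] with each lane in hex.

RES = [0x71, 0x22, 0x44, 0x8c]

→ t0 |49|64|22|8c|
→ t1 |71|22|44|8c|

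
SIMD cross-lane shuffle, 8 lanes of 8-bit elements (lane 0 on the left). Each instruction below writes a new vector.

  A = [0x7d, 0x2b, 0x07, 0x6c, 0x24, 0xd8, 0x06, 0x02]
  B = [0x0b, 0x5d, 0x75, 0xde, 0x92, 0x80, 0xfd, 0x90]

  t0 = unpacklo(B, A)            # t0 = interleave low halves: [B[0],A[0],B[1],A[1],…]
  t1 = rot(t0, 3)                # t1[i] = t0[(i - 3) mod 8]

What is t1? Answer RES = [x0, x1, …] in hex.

RES = [ 0x07  0xde  0x6c  0x0b  0x7d  0x5d  0x2b  0x75 ]

  t0: 0b 7d 5d 2b 75 07 de 6c
  t1: 07 de 6c 0b 7d 5d 2b 75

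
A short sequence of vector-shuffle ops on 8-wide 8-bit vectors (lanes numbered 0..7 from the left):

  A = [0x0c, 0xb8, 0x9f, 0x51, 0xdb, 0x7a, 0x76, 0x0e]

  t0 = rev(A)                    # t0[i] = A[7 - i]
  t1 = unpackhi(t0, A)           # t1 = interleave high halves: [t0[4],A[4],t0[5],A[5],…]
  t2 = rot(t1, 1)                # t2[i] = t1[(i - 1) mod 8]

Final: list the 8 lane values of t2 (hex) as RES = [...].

RES = [0x0e, 0x51, 0xdb, 0x9f, 0x7a, 0xb8, 0x76, 0x0c]

t0 = [0x0e, 0x76, 0x7a, 0xdb, 0x51, 0x9f, 0xb8, 0x0c]
t1 = [0x51, 0xdb, 0x9f, 0x7a, 0xb8, 0x76, 0x0c, 0x0e]
t2 = [0x0e, 0x51, 0xdb, 0x9f, 0x7a, 0xb8, 0x76, 0x0c]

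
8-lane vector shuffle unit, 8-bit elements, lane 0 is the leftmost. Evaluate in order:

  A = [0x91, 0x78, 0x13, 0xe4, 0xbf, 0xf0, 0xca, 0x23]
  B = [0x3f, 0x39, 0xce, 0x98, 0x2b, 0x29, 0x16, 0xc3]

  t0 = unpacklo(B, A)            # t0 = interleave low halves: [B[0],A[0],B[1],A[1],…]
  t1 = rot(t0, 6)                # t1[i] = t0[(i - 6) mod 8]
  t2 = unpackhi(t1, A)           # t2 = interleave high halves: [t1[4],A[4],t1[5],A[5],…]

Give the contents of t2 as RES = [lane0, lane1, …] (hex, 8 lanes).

RES = [0x98, 0xbf, 0xe4, 0xf0, 0x3f, 0xca, 0x91, 0x23]

  t0: 3f 91 39 78 ce 13 98 e4
  t1: 39 78 ce 13 98 e4 3f 91
  t2: 98 bf e4 f0 3f ca 91 23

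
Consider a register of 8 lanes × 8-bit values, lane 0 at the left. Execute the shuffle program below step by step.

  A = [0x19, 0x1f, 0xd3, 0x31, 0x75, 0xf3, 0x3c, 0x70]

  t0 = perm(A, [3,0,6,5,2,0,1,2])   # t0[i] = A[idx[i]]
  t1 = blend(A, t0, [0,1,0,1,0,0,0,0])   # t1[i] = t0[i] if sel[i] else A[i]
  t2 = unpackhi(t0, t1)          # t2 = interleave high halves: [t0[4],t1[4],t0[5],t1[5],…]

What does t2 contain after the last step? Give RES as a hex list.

RES = [ 0xd3  0x75  0x19  0xf3  0x1f  0x3c  0xd3  0x70 ]

  t0: 31 19 3c f3 d3 19 1f d3
  t1: 19 19 d3 f3 75 f3 3c 70
  t2: d3 75 19 f3 1f 3c d3 70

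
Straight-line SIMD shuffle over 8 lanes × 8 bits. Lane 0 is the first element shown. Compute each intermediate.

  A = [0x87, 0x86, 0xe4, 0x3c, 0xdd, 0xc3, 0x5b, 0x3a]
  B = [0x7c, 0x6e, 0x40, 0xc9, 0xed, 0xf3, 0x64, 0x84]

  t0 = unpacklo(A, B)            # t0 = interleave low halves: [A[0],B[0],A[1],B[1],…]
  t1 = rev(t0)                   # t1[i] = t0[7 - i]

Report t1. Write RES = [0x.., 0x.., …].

RES = [0xc9, 0x3c, 0x40, 0xe4, 0x6e, 0x86, 0x7c, 0x87]

t0 = [0x87, 0x7c, 0x86, 0x6e, 0xe4, 0x40, 0x3c, 0xc9]
t1 = [0xc9, 0x3c, 0x40, 0xe4, 0x6e, 0x86, 0x7c, 0x87]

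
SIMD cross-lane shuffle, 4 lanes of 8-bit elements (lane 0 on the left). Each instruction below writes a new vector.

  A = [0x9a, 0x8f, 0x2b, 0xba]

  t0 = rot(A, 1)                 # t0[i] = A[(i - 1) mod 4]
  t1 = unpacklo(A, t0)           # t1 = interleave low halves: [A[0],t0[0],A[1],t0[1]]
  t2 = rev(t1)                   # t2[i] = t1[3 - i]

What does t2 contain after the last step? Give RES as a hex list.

  t0: ba 9a 8f 2b
  t1: 9a ba 8f 9a
  t2: 9a 8f ba 9a

RES = [0x9a, 0x8f, 0xba, 0x9a]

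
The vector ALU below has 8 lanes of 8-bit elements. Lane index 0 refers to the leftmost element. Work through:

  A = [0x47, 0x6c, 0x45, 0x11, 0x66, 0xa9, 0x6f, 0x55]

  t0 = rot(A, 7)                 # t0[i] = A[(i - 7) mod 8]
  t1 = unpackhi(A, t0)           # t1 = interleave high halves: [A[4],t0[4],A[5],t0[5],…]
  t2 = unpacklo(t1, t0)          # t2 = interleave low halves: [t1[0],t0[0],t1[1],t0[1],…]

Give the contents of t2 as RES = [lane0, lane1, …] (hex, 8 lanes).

RES = [0x66, 0x6c, 0xa9, 0x45, 0xa9, 0x11, 0x6f, 0x66]

t0 = [0x6c, 0x45, 0x11, 0x66, 0xa9, 0x6f, 0x55, 0x47]
t1 = [0x66, 0xa9, 0xa9, 0x6f, 0x6f, 0x55, 0x55, 0x47]
t2 = [0x66, 0x6c, 0xa9, 0x45, 0xa9, 0x11, 0x6f, 0x66]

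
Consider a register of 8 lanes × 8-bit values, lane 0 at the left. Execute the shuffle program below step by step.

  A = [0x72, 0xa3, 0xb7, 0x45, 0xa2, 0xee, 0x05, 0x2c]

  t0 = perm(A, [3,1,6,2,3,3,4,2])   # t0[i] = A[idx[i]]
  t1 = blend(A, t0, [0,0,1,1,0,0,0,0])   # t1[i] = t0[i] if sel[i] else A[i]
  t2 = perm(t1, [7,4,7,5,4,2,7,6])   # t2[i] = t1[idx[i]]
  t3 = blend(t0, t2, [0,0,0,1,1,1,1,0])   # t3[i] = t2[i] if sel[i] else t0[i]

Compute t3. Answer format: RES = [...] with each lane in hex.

RES = [0x45, 0xa3, 0x05, 0xee, 0xa2, 0x05, 0x2c, 0xb7]

t0 = [0x45, 0xa3, 0x05, 0xb7, 0x45, 0x45, 0xa2, 0xb7]
t1 = [0x72, 0xa3, 0x05, 0xb7, 0xa2, 0xee, 0x05, 0x2c]
t2 = [0x2c, 0xa2, 0x2c, 0xee, 0xa2, 0x05, 0x2c, 0x05]
t3 = [0x45, 0xa3, 0x05, 0xee, 0xa2, 0x05, 0x2c, 0xb7]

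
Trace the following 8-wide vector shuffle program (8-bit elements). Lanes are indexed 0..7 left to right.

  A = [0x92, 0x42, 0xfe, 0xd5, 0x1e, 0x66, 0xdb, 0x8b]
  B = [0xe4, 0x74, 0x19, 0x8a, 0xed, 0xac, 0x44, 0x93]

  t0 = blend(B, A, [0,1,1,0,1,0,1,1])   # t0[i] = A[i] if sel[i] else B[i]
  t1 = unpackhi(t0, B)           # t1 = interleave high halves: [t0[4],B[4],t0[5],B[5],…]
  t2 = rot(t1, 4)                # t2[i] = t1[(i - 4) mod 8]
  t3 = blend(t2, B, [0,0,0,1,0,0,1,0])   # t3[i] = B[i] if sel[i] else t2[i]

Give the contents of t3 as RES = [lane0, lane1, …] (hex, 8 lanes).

RES = [ 0xdb  0x44  0x8b  0x8a  0x1e  0xed  0x44  0xac ]

→ t0 |e4|42|fe|8a|1e|ac|db|8b|
→ t1 |1e|ed|ac|ac|db|44|8b|93|
→ t2 |db|44|8b|93|1e|ed|ac|ac|
→ t3 |db|44|8b|8a|1e|ed|44|ac|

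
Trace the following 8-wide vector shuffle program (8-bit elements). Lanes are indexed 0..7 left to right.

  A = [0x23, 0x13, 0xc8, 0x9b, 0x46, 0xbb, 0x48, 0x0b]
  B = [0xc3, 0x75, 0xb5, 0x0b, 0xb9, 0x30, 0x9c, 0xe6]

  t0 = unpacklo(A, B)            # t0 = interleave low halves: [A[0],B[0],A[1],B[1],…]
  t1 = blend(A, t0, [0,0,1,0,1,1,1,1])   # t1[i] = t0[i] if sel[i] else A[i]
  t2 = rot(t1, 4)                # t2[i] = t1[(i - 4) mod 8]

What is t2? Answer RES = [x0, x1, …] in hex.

→ t0 |23|c3|13|75|c8|b5|9b|0b|
→ t1 |23|13|13|9b|c8|b5|9b|0b|
→ t2 |c8|b5|9b|0b|23|13|13|9b|

RES = [0xc8, 0xb5, 0x9b, 0x0b, 0x23, 0x13, 0x13, 0x9b]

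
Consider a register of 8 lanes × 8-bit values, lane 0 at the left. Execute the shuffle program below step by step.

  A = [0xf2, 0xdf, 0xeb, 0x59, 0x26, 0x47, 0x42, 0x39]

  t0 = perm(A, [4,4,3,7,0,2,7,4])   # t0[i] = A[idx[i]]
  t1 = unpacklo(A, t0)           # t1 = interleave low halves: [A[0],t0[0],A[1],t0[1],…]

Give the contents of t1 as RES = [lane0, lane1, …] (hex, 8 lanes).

RES = [0xf2, 0x26, 0xdf, 0x26, 0xeb, 0x59, 0x59, 0x39]

t0 = [0x26, 0x26, 0x59, 0x39, 0xf2, 0xeb, 0x39, 0x26]
t1 = [0xf2, 0x26, 0xdf, 0x26, 0xeb, 0x59, 0x59, 0x39]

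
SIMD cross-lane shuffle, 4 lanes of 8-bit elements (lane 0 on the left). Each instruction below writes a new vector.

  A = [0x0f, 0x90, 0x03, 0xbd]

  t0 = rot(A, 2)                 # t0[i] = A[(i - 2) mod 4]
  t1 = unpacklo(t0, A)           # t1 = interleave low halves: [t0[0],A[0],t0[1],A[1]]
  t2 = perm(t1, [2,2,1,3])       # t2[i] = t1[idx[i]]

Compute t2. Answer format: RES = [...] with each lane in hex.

  t0: 03 bd 0f 90
  t1: 03 0f bd 90
  t2: bd bd 0f 90

RES = [ 0xbd  0xbd  0x0f  0x90 ]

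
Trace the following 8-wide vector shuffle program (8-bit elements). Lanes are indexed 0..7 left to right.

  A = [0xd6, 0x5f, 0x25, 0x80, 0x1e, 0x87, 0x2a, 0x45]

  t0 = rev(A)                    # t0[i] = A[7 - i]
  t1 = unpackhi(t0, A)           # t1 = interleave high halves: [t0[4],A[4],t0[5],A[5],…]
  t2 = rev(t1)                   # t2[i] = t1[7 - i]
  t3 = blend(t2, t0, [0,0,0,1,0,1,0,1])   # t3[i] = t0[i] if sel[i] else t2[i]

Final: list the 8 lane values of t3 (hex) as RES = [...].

RES = [0x45, 0xd6, 0x2a, 0x1e, 0x87, 0x25, 0x1e, 0xd6]

  t0: 45 2a 87 1e 80 25 5f d6
  t1: 80 1e 25 87 5f 2a d6 45
  t2: 45 d6 2a 5f 87 25 1e 80
  t3: 45 d6 2a 1e 87 25 1e d6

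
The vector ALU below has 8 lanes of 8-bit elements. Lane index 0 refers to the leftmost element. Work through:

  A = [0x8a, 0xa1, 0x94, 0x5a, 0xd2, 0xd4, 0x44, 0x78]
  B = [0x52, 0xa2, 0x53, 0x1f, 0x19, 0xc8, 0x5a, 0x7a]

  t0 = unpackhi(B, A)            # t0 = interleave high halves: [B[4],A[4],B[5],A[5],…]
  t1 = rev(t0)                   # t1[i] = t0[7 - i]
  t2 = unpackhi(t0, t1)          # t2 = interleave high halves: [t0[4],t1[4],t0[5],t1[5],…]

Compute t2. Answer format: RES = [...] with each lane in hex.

  t0: 19 d2 c8 d4 5a 44 7a 78
  t1: 78 7a 44 5a d4 c8 d2 19
  t2: 5a d4 44 c8 7a d2 78 19

RES = [ 0x5a  0xd4  0x44  0xc8  0x7a  0xd2  0x78  0x19 ]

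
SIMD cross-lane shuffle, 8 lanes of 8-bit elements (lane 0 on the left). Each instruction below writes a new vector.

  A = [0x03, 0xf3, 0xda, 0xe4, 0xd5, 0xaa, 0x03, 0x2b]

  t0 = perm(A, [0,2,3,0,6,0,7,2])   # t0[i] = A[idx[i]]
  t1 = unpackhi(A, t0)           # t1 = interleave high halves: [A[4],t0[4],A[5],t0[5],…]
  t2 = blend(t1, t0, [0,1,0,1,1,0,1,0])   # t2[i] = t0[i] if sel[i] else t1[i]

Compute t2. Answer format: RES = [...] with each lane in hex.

  t0: 03 da e4 03 03 03 2b da
  t1: d5 03 aa 03 03 2b 2b da
  t2: d5 da aa 03 03 2b 2b da

RES = [ 0xd5  0xda  0xaa  0x03  0x03  0x2b  0x2b  0xda ]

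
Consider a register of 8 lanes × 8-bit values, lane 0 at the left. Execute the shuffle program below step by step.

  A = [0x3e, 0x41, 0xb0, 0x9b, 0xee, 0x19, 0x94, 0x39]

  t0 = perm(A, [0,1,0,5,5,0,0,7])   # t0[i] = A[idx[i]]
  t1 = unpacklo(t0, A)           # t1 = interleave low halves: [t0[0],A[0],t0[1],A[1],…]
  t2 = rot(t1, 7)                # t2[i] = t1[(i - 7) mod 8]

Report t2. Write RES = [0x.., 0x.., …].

t0 = [0x3e, 0x41, 0x3e, 0x19, 0x19, 0x3e, 0x3e, 0x39]
t1 = [0x3e, 0x3e, 0x41, 0x41, 0x3e, 0xb0, 0x19, 0x9b]
t2 = [0x3e, 0x41, 0x41, 0x3e, 0xb0, 0x19, 0x9b, 0x3e]

RES = [0x3e, 0x41, 0x41, 0x3e, 0xb0, 0x19, 0x9b, 0x3e]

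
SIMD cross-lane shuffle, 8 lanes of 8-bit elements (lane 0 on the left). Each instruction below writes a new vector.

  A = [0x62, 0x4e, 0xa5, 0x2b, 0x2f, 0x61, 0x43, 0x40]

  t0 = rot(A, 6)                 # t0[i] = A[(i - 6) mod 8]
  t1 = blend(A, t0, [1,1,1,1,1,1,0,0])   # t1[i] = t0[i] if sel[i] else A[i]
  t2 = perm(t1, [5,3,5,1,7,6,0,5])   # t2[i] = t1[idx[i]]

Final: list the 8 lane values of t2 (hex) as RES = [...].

RES = [0x40, 0x61, 0x40, 0x2b, 0x40, 0x43, 0xa5, 0x40]

→ t0 |a5|2b|2f|61|43|40|62|4e|
→ t1 |a5|2b|2f|61|43|40|43|40|
→ t2 |40|61|40|2b|40|43|a5|40|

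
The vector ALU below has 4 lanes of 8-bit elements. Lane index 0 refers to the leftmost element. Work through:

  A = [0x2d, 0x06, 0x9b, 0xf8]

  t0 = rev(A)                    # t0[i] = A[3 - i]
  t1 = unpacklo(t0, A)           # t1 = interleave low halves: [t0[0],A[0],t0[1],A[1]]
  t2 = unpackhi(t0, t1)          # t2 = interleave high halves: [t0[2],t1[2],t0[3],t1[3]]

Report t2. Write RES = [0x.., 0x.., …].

  t0: f8 9b 06 2d
  t1: f8 2d 9b 06
  t2: 06 9b 2d 06

RES = [0x06, 0x9b, 0x2d, 0x06]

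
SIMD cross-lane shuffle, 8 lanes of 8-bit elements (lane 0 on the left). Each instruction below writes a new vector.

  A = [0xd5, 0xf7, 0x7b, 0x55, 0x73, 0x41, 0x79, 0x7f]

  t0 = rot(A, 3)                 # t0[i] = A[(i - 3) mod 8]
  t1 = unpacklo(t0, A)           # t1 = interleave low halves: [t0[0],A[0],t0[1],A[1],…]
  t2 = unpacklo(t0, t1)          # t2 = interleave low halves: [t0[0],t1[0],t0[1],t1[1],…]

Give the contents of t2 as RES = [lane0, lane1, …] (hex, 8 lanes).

RES = [0x41, 0x41, 0x79, 0xd5, 0x7f, 0x79, 0xd5, 0xf7]

t0 = [0x41, 0x79, 0x7f, 0xd5, 0xf7, 0x7b, 0x55, 0x73]
t1 = [0x41, 0xd5, 0x79, 0xf7, 0x7f, 0x7b, 0xd5, 0x55]
t2 = [0x41, 0x41, 0x79, 0xd5, 0x7f, 0x79, 0xd5, 0xf7]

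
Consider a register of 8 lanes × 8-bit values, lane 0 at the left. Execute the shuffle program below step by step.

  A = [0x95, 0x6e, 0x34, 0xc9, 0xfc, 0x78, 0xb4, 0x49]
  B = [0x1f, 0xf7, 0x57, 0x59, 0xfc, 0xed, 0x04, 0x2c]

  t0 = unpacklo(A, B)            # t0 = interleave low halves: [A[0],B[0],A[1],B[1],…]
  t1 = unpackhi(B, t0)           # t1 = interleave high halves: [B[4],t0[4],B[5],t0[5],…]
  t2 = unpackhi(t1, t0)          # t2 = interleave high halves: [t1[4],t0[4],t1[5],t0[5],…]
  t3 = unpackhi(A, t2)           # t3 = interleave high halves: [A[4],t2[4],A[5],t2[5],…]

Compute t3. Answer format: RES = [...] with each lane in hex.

t0 = [0x95, 0x1f, 0x6e, 0xf7, 0x34, 0x57, 0xc9, 0x59]
t1 = [0xfc, 0x34, 0xed, 0x57, 0x04, 0xc9, 0x2c, 0x59]
t2 = [0x04, 0x34, 0xc9, 0x57, 0x2c, 0xc9, 0x59, 0x59]
t3 = [0xfc, 0x2c, 0x78, 0xc9, 0xb4, 0x59, 0x49, 0x59]

RES = [ 0xfc  0x2c  0x78  0xc9  0xb4  0x59  0x49  0x59 ]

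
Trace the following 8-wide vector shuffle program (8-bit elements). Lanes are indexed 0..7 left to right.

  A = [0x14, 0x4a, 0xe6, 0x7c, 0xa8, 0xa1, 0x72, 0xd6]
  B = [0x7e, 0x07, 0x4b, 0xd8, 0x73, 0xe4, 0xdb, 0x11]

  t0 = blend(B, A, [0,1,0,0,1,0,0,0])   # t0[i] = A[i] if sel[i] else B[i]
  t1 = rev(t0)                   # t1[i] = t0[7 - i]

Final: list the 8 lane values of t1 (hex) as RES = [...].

→ t0 |7e|4a|4b|d8|a8|e4|db|11|
→ t1 |11|db|e4|a8|d8|4b|4a|7e|

RES = [ 0x11  0xdb  0xe4  0xa8  0xd8  0x4b  0x4a  0x7e ]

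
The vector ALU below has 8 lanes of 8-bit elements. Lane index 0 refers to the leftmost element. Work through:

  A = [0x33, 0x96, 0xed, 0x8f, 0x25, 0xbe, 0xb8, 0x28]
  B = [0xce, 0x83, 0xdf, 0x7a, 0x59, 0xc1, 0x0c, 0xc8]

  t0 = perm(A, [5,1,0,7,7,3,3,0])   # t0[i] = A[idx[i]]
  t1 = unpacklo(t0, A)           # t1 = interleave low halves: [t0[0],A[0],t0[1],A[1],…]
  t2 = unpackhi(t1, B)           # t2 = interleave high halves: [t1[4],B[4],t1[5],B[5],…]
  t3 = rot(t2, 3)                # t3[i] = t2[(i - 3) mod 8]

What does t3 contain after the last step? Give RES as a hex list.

  t0: be 96 33 28 28 8f 8f 33
  t1: be 33 96 96 33 ed 28 8f
  t2: 33 59 ed c1 28 0c 8f c8
  t3: 0c 8f c8 33 59 ed c1 28

RES = [0x0c, 0x8f, 0xc8, 0x33, 0x59, 0xed, 0xc1, 0x28]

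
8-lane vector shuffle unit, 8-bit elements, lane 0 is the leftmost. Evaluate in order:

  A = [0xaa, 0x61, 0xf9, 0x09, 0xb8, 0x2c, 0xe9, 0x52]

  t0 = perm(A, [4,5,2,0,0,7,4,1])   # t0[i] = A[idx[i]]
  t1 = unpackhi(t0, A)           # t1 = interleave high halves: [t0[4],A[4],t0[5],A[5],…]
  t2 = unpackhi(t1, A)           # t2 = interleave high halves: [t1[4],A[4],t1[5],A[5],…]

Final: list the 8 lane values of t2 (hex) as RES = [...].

RES = [ 0xb8  0xb8  0xe9  0x2c  0x61  0xe9  0x52  0x52 ]

→ t0 |b8|2c|f9|aa|aa|52|b8|61|
→ t1 |aa|b8|52|2c|b8|e9|61|52|
→ t2 |b8|b8|e9|2c|61|e9|52|52|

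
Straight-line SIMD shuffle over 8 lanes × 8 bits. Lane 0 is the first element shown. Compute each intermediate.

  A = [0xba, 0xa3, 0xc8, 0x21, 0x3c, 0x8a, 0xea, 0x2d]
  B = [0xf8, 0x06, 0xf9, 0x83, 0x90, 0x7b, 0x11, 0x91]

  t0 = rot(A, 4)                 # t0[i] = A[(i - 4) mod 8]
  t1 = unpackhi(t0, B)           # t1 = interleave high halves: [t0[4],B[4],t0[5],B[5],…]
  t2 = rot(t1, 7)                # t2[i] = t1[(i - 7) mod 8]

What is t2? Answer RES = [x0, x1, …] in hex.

  t0: 3c 8a ea 2d ba a3 c8 21
  t1: ba 90 a3 7b c8 11 21 91
  t2: 90 a3 7b c8 11 21 91 ba

RES = [ 0x90  0xa3  0x7b  0xc8  0x11  0x21  0x91  0xba ]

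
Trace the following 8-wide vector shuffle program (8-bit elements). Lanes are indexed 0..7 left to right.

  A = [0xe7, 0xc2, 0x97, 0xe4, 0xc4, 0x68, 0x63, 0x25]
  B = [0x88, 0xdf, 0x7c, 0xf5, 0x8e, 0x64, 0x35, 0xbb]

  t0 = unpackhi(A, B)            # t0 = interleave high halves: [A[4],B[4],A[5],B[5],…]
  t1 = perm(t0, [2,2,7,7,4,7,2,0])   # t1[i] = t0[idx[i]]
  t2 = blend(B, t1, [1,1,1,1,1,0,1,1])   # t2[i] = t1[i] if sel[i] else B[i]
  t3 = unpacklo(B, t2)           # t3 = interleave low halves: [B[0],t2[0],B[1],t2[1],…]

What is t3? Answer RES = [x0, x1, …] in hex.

→ t0 |c4|8e|68|64|63|35|25|bb|
→ t1 |68|68|bb|bb|63|bb|68|c4|
→ t2 |68|68|bb|bb|63|64|68|c4|
→ t3 |88|68|df|68|7c|bb|f5|bb|

RES = [ 0x88  0x68  0xdf  0x68  0x7c  0xbb  0xf5  0xbb ]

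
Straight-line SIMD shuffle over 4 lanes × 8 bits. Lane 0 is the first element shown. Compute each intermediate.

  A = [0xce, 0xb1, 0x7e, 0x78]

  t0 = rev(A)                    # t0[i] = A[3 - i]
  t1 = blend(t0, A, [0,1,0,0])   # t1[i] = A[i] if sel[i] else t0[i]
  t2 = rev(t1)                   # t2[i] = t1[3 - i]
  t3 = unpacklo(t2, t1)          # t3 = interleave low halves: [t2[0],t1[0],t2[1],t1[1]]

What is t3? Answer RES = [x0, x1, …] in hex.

RES = [ 0xce  0x78  0xb1  0xb1 ]

  t0: 78 7e b1 ce
  t1: 78 b1 b1 ce
  t2: ce b1 b1 78
  t3: ce 78 b1 b1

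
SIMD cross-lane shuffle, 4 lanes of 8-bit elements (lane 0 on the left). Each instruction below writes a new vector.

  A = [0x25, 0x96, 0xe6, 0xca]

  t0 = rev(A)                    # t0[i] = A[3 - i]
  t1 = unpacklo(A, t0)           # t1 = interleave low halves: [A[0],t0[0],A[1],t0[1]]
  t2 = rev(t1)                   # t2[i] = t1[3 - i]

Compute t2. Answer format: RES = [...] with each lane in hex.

RES = [0xe6, 0x96, 0xca, 0x25]

→ t0 |ca|e6|96|25|
→ t1 |25|ca|96|e6|
→ t2 |e6|96|ca|25|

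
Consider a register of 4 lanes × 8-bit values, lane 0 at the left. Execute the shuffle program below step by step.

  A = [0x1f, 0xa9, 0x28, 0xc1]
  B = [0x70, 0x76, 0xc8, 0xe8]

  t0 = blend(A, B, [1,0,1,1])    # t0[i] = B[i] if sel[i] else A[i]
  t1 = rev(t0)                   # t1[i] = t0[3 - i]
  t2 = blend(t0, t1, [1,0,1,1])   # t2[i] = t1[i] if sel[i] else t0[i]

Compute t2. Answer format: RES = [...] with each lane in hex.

t0 = [0x70, 0xa9, 0xc8, 0xe8]
t1 = [0xe8, 0xc8, 0xa9, 0x70]
t2 = [0xe8, 0xa9, 0xa9, 0x70]

RES = [0xe8, 0xa9, 0xa9, 0x70]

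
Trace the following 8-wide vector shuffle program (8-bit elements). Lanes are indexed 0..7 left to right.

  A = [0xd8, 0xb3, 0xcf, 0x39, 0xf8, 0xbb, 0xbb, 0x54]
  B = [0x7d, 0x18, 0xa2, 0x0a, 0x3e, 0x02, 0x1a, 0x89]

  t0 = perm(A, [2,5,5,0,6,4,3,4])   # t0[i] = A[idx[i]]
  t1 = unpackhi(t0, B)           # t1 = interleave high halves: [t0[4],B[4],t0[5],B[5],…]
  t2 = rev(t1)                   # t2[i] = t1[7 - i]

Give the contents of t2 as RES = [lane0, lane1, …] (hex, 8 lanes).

t0 = [0xcf, 0xbb, 0xbb, 0xd8, 0xbb, 0xf8, 0x39, 0xf8]
t1 = [0xbb, 0x3e, 0xf8, 0x02, 0x39, 0x1a, 0xf8, 0x89]
t2 = [0x89, 0xf8, 0x1a, 0x39, 0x02, 0xf8, 0x3e, 0xbb]

RES = [ 0x89  0xf8  0x1a  0x39  0x02  0xf8  0x3e  0xbb ]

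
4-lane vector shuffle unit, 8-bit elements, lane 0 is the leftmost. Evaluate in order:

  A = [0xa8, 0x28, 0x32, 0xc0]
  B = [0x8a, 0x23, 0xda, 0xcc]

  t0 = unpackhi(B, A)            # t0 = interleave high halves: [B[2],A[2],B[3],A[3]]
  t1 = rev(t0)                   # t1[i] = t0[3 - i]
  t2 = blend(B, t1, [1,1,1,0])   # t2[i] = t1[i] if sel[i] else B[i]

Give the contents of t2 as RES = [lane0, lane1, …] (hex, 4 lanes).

t0 = [0xda, 0x32, 0xcc, 0xc0]
t1 = [0xc0, 0xcc, 0x32, 0xda]
t2 = [0xc0, 0xcc, 0x32, 0xcc]

RES = [0xc0, 0xcc, 0x32, 0xcc]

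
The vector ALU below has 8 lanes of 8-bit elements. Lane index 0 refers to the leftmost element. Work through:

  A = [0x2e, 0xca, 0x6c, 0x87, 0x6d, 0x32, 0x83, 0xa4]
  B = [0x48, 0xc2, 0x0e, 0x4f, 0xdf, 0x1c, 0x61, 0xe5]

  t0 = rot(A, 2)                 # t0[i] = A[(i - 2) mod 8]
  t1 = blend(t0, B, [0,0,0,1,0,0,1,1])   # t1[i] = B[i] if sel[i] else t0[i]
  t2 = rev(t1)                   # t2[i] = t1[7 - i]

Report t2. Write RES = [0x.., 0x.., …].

RES = [0xe5, 0x61, 0x87, 0x6c, 0x4f, 0x2e, 0xa4, 0x83]

t0 = [0x83, 0xa4, 0x2e, 0xca, 0x6c, 0x87, 0x6d, 0x32]
t1 = [0x83, 0xa4, 0x2e, 0x4f, 0x6c, 0x87, 0x61, 0xe5]
t2 = [0xe5, 0x61, 0x87, 0x6c, 0x4f, 0x2e, 0xa4, 0x83]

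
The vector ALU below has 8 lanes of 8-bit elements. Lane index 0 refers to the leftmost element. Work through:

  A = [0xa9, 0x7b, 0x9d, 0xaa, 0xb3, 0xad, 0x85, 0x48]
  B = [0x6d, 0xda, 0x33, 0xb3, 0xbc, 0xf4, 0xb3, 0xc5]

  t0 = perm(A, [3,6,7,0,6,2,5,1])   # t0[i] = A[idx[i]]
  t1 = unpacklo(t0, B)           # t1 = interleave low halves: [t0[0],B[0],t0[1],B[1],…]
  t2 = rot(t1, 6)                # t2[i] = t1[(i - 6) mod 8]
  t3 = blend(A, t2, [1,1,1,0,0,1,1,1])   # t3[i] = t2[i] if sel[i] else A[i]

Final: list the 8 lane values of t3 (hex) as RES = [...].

RES = [0x85, 0xda, 0x48, 0xaa, 0xb3, 0xb3, 0xaa, 0x6d]

  t0: aa 85 48 a9 85 9d ad 7b
  t1: aa 6d 85 da 48 33 a9 b3
  t2: 85 da 48 33 a9 b3 aa 6d
  t3: 85 da 48 aa b3 b3 aa 6d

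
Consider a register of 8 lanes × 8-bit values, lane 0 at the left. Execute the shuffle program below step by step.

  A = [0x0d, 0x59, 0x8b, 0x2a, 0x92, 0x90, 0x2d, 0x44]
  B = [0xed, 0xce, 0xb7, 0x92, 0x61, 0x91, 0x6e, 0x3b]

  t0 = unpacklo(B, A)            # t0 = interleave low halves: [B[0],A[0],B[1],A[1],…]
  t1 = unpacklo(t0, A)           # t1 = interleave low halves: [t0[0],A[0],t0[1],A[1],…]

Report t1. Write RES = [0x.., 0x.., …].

→ t0 |ed|0d|ce|59|b7|8b|92|2a|
→ t1 |ed|0d|0d|59|ce|8b|59|2a|

RES = [0xed, 0x0d, 0x0d, 0x59, 0xce, 0x8b, 0x59, 0x2a]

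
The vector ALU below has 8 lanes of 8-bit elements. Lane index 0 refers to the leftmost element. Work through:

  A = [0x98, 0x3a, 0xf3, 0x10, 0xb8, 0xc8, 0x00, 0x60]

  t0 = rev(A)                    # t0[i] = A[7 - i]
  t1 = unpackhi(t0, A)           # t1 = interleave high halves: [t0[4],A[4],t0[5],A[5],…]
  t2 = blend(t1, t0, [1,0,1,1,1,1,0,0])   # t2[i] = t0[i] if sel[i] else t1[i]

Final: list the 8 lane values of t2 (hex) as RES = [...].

RES = [0x60, 0xb8, 0xc8, 0xb8, 0x10, 0xf3, 0x98, 0x60]

t0 = [0x60, 0x00, 0xc8, 0xb8, 0x10, 0xf3, 0x3a, 0x98]
t1 = [0x10, 0xb8, 0xf3, 0xc8, 0x3a, 0x00, 0x98, 0x60]
t2 = [0x60, 0xb8, 0xc8, 0xb8, 0x10, 0xf3, 0x98, 0x60]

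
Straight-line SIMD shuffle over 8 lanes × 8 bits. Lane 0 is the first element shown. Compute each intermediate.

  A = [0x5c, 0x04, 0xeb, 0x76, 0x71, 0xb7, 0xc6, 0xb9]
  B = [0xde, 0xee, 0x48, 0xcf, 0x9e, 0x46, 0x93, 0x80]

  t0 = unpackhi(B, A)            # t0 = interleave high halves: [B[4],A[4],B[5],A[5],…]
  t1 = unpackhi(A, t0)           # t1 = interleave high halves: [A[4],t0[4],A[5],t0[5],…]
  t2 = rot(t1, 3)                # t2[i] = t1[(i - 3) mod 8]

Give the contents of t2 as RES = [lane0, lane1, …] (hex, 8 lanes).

RES = [0x80, 0xb9, 0xb9, 0x71, 0x93, 0xb7, 0xc6, 0xc6]

t0 = [0x9e, 0x71, 0x46, 0xb7, 0x93, 0xc6, 0x80, 0xb9]
t1 = [0x71, 0x93, 0xb7, 0xc6, 0xc6, 0x80, 0xb9, 0xb9]
t2 = [0x80, 0xb9, 0xb9, 0x71, 0x93, 0xb7, 0xc6, 0xc6]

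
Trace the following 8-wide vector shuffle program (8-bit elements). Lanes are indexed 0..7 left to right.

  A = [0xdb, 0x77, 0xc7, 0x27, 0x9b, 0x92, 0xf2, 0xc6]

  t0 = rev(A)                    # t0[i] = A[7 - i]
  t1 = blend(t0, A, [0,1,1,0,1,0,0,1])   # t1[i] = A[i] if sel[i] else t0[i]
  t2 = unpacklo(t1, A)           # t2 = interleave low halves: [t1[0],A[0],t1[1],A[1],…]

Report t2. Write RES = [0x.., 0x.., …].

RES = [0xc6, 0xdb, 0x77, 0x77, 0xc7, 0xc7, 0x9b, 0x27]

→ t0 |c6|f2|92|9b|27|c7|77|db|
→ t1 |c6|77|c7|9b|9b|c7|77|c6|
→ t2 |c6|db|77|77|c7|c7|9b|27|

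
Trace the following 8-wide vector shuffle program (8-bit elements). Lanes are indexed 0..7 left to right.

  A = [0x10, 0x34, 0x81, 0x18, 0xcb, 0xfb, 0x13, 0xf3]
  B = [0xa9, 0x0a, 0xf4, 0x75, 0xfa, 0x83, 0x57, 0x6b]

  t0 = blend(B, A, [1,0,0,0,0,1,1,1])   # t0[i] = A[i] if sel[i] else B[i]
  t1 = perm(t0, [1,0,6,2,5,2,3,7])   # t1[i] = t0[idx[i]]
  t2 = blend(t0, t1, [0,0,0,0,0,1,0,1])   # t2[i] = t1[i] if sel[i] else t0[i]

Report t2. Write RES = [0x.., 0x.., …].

RES = [0x10, 0x0a, 0xf4, 0x75, 0xfa, 0xf4, 0x13, 0xf3]

  t0: 10 0a f4 75 fa fb 13 f3
  t1: 0a 10 13 f4 fb f4 75 f3
  t2: 10 0a f4 75 fa f4 13 f3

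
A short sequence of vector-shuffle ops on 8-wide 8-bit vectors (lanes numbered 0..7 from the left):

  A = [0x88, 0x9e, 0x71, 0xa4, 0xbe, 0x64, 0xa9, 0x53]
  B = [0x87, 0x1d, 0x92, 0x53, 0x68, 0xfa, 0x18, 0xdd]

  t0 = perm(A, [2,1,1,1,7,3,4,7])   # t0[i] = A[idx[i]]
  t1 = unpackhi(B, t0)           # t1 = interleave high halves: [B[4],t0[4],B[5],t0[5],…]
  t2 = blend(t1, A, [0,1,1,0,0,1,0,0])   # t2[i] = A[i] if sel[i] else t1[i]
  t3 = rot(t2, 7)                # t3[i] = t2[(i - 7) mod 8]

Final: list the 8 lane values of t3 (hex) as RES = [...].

RES = [ 0x9e  0x71  0xa4  0x18  0x64  0xdd  0x53  0x68 ]

  t0: 71 9e 9e 9e 53 a4 be 53
  t1: 68 53 fa a4 18 be dd 53
  t2: 68 9e 71 a4 18 64 dd 53
  t3: 9e 71 a4 18 64 dd 53 68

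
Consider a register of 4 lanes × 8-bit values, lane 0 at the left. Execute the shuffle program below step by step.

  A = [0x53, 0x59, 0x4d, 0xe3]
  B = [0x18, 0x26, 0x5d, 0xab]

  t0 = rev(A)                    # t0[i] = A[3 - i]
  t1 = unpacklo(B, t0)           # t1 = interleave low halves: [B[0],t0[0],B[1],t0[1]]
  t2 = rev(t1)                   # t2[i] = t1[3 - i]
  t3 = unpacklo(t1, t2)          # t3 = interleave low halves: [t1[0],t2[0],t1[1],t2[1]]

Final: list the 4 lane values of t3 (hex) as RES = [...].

→ t0 |e3|4d|59|53|
→ t1 |18|e3|26|4d|
→ t2 |4d|26|e3|18|
→ t3 |18|4d|e3|26|

RES = [ 0x18  0x4d  0xe3  0x26 ]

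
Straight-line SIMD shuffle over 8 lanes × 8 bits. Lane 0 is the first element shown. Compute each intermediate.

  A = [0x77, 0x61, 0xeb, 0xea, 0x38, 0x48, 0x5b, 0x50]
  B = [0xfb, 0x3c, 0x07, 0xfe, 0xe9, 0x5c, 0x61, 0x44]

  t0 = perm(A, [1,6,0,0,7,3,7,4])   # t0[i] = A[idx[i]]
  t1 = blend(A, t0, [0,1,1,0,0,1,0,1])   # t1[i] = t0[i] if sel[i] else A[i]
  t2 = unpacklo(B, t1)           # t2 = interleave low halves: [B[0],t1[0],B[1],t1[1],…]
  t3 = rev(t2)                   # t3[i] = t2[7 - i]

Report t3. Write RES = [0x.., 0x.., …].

  t0: 61 5b 77 77 50 ea 50 38
  t1: 77 5b 77 ea 38 ea 5b 38
  t2: fb 77 3c 5b 07 77 fe ea
  t3: ea fe 77 07 5b 3c 77 fb

RES = [ 0xea  0xfe  0x77  0x07  0x5b  0x3c  0x77  0xfb ]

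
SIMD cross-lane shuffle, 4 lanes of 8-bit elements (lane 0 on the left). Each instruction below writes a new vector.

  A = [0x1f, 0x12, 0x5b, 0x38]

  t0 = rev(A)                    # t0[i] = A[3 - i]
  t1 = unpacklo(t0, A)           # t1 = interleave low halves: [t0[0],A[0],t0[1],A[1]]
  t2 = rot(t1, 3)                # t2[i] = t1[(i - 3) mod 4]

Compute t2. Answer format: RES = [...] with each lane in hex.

→ t0 |38|5b|12|1f|
→ t1 |38|1f|5b|12|
→ t2 |1f|5b|12|38|

RES = [0x1f, 0x5b, 0x12, 0x38]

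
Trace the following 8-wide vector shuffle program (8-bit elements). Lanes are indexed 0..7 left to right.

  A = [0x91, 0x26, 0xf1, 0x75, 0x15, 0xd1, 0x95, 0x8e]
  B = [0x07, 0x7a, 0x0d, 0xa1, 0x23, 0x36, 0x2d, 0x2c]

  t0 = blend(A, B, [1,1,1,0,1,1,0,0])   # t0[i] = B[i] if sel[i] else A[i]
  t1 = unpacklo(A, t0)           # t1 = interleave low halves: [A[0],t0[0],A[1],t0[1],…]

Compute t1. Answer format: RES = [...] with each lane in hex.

  t0: 07 7a 0d 75 23 36 95 8e
  t1: 91 07 26 7a f1 0d 75 75

RES = [0x91, 0x07, 0x26, 0x7a, 0xf1, 0x0d, 0x75, 0x75]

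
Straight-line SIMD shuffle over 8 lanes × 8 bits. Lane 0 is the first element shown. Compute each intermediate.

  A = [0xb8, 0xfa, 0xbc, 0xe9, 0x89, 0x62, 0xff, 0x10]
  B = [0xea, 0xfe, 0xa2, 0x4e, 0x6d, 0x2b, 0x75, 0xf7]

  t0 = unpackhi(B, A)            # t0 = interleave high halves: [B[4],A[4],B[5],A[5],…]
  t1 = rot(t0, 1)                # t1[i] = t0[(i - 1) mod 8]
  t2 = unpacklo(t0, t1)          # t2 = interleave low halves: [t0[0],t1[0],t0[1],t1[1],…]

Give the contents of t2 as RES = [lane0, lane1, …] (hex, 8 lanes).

  t0: 6d 89 2b 62 75 ff f7 10
  t1: 10 6d 89 2b 62 75 ff f7
  t2: 6d 10 89 6d 2b 89 62 2b

RES = [ 0x6d  0x10  0x89  0x6d  0x2b  0x89  0x62  0x2b ]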